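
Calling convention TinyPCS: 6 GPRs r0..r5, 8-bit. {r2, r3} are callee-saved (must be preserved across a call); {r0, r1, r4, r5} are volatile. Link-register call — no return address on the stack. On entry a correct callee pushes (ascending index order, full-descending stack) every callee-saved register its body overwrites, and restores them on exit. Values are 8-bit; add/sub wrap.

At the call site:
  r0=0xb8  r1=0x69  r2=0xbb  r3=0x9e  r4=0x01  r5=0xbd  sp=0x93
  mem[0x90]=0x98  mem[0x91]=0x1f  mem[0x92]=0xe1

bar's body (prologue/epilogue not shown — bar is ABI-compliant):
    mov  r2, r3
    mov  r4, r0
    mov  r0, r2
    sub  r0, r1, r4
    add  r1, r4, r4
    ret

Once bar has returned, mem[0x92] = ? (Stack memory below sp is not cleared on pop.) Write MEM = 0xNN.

MEM = 0xbb

prologue: push r2 -> mem[0x92]=0xbb, sp=0x92
body[0] mov  r2, r3 -> r2=0x9e
body[1] mov  r4, r0 -> r4=0xb8
body[2] mov  r0, r2 -> r0=0x9e
body[3] sub  r0, r1, r4 -> r0=0xb1
body[4] add  r1, r4, r4 -> r1=0x70
epilogue: pop r2=0xbb, sp=0x93
prologue pushed ['r2'] at ['0x92']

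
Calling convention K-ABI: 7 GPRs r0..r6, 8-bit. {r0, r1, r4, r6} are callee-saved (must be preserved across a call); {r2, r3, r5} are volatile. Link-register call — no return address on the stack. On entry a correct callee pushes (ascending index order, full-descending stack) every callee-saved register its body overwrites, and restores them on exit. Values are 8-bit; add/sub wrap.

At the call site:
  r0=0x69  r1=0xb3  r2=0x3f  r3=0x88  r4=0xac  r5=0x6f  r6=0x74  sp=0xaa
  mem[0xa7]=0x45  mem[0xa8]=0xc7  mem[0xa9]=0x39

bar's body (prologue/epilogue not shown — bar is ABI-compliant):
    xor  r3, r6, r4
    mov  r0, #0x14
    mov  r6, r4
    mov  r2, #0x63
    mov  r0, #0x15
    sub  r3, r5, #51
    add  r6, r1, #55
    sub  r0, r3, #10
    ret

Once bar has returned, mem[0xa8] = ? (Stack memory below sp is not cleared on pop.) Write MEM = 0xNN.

MEM = 0x74

prologue: push r0 → mem[0xa9]=0x69, sp=0xa9
prologue: push r6 → mem[0xa8]=0x74, sp=0xa8
body[0] xor  r3, r6, r4 → r3=0xd8
body[1] mov  r0, #0x14 → r0=0x14
body[2] mov  r6, r4 → r6=0xac
body[3] mov  r2, #0x63 → r2=0x63
body[4] mov  r0, #0x15 → r0=0x15
body[5] sub  r3, r5, #51 → r3=0x3c
body[6] add  r6, r1, #55 → r6=0xea
body[7] sub  r0, r3, #10 → r0=0x32
epilogue: pop r6=0x74, sp=0xa9
epilogue: pop r0=0x69, sp=0xaa
prologue pushed ['r0', 'r6'] at ['0xa9', '0xa8']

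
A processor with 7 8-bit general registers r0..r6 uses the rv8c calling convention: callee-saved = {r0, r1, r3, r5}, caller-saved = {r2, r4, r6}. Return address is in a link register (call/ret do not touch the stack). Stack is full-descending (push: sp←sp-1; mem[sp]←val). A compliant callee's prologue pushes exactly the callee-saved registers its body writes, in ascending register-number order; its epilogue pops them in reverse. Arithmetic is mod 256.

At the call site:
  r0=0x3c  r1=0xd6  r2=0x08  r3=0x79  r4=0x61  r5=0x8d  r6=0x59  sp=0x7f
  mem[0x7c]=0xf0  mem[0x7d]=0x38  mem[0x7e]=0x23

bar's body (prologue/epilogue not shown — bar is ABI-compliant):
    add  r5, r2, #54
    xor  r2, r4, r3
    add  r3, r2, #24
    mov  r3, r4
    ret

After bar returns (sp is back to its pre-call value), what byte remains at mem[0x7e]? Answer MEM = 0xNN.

MEM = 0x79

prologue: push r3 → mem[0x7e]=0x79, sp=0x7e
prologue: push r5 → mem[0x7d]=0x8d, sp=0x7d
body[0] add  r5, r2, #54 → r5=0x3e
body[1] xor  r2, r4, r3 → r2=0x18
body[2] add  r3, r2, #24 → r3=0x30
body[3] mov  r3, r4 → r3=0x61
epilogue: pop r5=0x8d, sp=0x7e
epilogue: pop r3=0x79, sp=0x7f
prologue pushed ['r3', 'r5'] at ['0x7e', '0x7d']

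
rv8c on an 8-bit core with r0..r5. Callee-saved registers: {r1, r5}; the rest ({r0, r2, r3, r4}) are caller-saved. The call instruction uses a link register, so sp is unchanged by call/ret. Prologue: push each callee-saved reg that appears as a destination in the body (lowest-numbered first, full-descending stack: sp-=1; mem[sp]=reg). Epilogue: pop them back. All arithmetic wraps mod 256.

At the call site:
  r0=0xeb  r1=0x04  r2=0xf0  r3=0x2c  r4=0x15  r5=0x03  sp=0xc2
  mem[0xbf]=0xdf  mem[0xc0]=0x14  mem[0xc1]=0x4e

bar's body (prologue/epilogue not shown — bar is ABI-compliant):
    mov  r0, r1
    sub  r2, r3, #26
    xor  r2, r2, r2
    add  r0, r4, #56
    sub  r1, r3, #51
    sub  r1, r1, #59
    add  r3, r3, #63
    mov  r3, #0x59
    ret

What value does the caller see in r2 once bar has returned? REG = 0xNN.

REG = 0x00

prologue: push r1 -> mem[0xc1]=0x04, sp=0xc1
body[0] mov  r0, r1 -> r0=0x04
body[1] sub  r2, r3, #26 -> r2=0x12
body[2] xor  r2, r2, r2 -> r2=0x00
body[3] add  r0, r4, #56 -> r0=0x4d
body[4] sub  r1, r3, #51 -> r1=0xf9
body[5] sub  r1, r1, #59 -> r1=0xbe
body[6] add  r3, r3, #63 -> r3=0x6b
body[7] mov  r3, #0x59 -> r3=0x59
epilogue: pop r1=0x04, sp=0xc2
r2 is caller-saved -> body value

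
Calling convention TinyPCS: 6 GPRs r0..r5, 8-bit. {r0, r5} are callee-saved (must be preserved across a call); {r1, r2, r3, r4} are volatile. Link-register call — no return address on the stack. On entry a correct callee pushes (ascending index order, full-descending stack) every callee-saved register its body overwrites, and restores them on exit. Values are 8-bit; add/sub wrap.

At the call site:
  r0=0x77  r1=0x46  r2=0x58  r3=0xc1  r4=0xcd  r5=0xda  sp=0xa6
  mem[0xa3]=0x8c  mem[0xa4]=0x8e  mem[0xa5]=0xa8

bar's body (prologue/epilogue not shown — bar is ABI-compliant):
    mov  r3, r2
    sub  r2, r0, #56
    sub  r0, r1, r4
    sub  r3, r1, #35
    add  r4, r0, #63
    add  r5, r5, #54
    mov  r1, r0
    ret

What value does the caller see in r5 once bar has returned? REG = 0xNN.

prologue: push r0 -> mem[0xa5]=0x77, sp=0xa5
prologue: push r5 -> mem[0xa4]=0xda, sp=0xa4
body[0] mov  r3, r2 -> r3=0x58
body[1] sub  r2, r0, #56 -> r2=0x3f
body[2] sub  r0, r1, r4 -> r0=0x79
body[3] sub  r3, r1, #35 -> r3=0x23
body[4] add  r4, r0, #63 -> r4=0xb8
body[5] add  r5, r5, #54 -> r5=0x10
body[6] mov  r1, r0 -> r1=0x79
epilogue: pop r5=0xda, sp=0xa5
epilogue: pop r0=0x77, sp=0xa6
r5 is callee-saved -> restored

REG = 0xda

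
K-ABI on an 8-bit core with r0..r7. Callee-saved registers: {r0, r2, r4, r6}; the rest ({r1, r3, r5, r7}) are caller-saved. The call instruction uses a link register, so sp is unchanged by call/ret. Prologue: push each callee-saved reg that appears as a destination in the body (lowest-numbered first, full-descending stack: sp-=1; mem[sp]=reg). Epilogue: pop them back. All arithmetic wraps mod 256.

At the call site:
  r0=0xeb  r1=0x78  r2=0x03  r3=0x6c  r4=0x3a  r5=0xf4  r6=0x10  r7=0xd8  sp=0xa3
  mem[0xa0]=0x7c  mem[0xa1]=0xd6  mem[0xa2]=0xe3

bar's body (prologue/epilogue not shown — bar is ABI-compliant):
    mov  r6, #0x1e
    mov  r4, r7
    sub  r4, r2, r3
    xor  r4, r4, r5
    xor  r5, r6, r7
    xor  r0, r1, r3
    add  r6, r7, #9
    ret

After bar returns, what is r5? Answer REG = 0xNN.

REG = 0xc6

prologue: push r0 → mem[0xa2]=0xeb, sp=0xa2
prologue: push r4 → mem[0xa1]=0x3a, sp=0xa1
prologue: push r6 → mem[0xa0]=0x10, sp=0xa0
body[0] mov  r6, #0x1e → r6=0x1e
body[1] mov  r4, r7 → r4=0xd8
body[2] sub  r4, r2, r3 → r4=0x97
body[3] xor  r4, r4, r5 → r4=0x63
body[4] xor  r5, r6, r7 → r5=0xc6
body[5] xor  r0, r1, r3 → r0=0x14
body[6] add  r6, r7, #9 → r6=0xe1
epilogue: pop r6=0x10, sp=0xa1
epilogue: pop r4=0x3a, sp=0xa2
epilogue: pop r0=0xeb, sp=0xa3
r5 is caller-saved → body value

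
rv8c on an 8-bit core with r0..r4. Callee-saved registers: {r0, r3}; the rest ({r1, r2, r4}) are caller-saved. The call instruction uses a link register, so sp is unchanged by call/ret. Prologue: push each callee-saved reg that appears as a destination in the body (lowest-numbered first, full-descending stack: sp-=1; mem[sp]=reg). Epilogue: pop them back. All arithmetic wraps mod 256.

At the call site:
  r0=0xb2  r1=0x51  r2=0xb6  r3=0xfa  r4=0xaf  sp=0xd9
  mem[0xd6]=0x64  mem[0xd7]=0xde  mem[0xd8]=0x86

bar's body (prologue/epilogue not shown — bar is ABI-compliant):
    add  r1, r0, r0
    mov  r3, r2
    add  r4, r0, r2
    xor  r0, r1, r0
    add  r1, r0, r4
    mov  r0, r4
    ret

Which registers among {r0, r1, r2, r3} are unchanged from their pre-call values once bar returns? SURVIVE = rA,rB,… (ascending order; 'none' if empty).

prologue: push r0 → mem[0xd8]=0xb2, sp=0xd8
prologue: push r3 → mem[0xd7]=0xfa, sp=0xd7
body[0] add  r1, r0, r0 → r1=0x64
body[1] mov  r3, r2 → r3=0xb6
body[2] add  r4, r0, r2 → r4=0x68
body[3] xor  r0, r1, r0 → r0=0xd6
body[4] add  r1, r0, r4 → r1=0x3e
body[5] mov  r0, r4 → r0=0x68
epilogue: pop r3=0xfa, sp=0xd8
epilogue: pop r0=0xb2, sp=0xd9
r0: callee-saved, written=True
r1: caller-saved, written=True
r2: caller-saved, written=False
r3: callee-saved, written=True

SURVIVE = r0,r2,r3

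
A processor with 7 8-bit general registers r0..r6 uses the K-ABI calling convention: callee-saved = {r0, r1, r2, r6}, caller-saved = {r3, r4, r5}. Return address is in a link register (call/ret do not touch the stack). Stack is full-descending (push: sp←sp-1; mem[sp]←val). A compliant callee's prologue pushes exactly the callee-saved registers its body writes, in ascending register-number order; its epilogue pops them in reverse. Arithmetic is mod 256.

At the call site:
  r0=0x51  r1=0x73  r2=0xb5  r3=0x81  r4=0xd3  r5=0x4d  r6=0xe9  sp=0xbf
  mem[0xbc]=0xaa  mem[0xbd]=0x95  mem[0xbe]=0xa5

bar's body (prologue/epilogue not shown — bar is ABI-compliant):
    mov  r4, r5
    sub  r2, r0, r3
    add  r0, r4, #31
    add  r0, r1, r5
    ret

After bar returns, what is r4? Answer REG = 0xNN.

prologue: push r0 -> mem[0xbe]=0x51, sp=0xbe
prologue: push r2 -> mem[0xbd]=0xb5, sp=0xbd
body[0] mov  r4, r5 -> r4=0x4d
body[1] sub  r2, r0, r3 -> r2=0xd0
body[2] add  r0, r4, #31 -> r0=0x6c
body[3] add  r0, r1, r5 -> r0=0xc0
epilogue: pop r2=0xb5, sp=0xbe
epilogue: pop r0=0x51, sp=0xbf
r4 is caller-saved -> body value

REG = 0x4d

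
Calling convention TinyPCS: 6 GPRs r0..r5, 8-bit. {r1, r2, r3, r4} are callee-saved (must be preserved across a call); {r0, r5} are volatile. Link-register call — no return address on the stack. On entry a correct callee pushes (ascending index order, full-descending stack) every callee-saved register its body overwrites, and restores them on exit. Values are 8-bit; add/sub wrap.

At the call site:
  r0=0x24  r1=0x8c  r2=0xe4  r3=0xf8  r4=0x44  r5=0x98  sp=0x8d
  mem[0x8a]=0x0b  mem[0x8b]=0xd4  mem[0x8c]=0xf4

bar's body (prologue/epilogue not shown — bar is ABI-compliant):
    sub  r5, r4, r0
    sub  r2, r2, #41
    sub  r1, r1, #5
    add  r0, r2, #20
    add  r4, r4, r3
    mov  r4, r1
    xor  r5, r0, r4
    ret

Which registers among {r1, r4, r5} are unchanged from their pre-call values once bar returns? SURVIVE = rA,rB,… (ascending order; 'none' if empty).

SURVIVE = r1,r4

prologue: push r1 -> mem[0x8c]=0x8c, sp=0x8c
prologue: push r2 -> mem[0x8b]=0xe4, sp=0x8b
prologue: push r4 -> mem[0x8a]=0x44, sp=0x8a
body[0] sub  r5, r4, r0 -> r5=0x20
body[1] sub  r2, r2, #41 -> r2=0xbb
body[2] sub  r1, r1, #5 -> r1=0x87
body[3] add  r0, r2, #20 -> r0=0xcf
body[4] add  r4, r4, r3 -> r4=0x3c
body[5] mov  r4, r1 -> r4=0x87
body[6] xor  r5, r0, r4 -> r5=0x48
epilogue: pop r4=0x44, sp=0x8b
epilogue: pop r2=0xe4, sp=0x8c
epilogue: pop r1=0x8c, sp=0x8d
r1: callee-saved, written=True
r4: callee-saved, written=True
r5: caller-saved, written=True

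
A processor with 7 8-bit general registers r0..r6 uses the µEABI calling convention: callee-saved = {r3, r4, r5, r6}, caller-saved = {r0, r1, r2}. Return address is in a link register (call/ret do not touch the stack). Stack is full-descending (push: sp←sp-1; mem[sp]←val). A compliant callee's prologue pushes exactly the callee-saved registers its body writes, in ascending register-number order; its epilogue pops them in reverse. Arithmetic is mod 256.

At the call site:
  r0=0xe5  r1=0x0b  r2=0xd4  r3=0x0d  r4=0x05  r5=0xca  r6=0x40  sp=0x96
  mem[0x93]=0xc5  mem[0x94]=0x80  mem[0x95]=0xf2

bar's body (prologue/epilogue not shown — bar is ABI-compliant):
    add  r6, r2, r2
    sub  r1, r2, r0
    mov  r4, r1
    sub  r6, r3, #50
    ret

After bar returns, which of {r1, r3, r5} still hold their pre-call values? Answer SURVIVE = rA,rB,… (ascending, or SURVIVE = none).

prologue: push r4 → mem[0x95]=0x05, sp=0x95
prologue: push r6 → mem[0x94]=0x40, sp=0x94
body[0] add  r6, r2, r2 → r6=0xa8
body[1] sub  r1, r2, r0 → r1=0xef
body[2] mov  r4, r1 → r4=0xef
body[3] sub  r6, r3, #50 → r6=0xdb
epilogue: pop r6=0x40, sp=0x95
epilogue: pop r4=0x05, sp=0x96
r1: caller-saved, written=True
r3: callee-saved, written=False
r5: callee-saved, written=False

SURVIVE = r3,r5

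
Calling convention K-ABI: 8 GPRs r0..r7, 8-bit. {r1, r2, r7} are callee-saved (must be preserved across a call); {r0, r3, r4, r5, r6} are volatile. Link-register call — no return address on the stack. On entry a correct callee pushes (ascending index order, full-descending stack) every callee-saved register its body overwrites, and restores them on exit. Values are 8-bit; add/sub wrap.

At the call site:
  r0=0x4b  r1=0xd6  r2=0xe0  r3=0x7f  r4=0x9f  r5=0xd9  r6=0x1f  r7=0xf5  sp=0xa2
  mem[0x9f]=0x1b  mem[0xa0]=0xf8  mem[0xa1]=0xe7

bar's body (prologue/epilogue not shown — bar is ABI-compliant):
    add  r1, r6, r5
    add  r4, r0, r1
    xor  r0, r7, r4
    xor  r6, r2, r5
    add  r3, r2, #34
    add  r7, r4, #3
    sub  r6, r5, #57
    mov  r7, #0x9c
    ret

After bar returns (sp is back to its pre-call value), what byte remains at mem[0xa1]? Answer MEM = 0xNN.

prologue: push r1 -> mem[0xa1]=0xd6, sp=0xa1
prologue: push r7 -> mem[0xa0]=0xf5, sp=0xa0
body[0] add  r1, r6, r5 -> r1=0xf8
body[1] add  r4, r0, r1 -> r4=0x43
body[2] xor  r0, r7, r4 -> r0=0xb6
body[3] xor  r6, r2, r5 -> r6=0x39
body[4] add  r3, r2, #34 -> r3=0x02
body[5] add  r7, r4, #3 -> r7=0x46
body[6] sub  r6, r5, #57 -> r6=0xa0
body[7] mov  r7, #0x9c -> r7=0x9c
epilogue: pop r7=0xf5, sp=0xa1
epilogue: pop r1=0xd6, sp=0xa2
prologue pushed ['r1', 'r7'] at ['0xa1', '0xa0']

MEM = 0xd6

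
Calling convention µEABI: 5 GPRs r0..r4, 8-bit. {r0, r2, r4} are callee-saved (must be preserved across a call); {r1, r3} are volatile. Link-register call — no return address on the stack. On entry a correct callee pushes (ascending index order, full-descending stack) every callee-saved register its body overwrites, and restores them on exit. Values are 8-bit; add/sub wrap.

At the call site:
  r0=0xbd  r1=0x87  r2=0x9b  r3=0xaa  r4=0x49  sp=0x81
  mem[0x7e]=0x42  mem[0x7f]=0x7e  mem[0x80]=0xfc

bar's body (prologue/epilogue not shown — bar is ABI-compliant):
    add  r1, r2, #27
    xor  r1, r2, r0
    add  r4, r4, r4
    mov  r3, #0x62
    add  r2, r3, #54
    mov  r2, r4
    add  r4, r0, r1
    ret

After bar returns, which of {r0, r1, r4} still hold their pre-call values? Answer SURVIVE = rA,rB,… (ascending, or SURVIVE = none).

prologue: push r2 -> mem[0x80]=0x9b, sp=0x80
prologue: push r4 -> mem[0x7f]=0x49, sp=0x7f
body[0] add  r1, r2, #27 -> r1=0xb6
body[1] xor  r1, r2, r0 -> r1=0x26
body[2] add  r4, r4, r4 -> r4=0x92
body[3] mov  r3, #0x62 -> r3=0x62
body[4] add  r2, r3, #54 -> r2=0x98
body[5] mov  r2, r4 -> r2=0x92
body[6] add  r4, r0, r1 -> r4=0xe3
epilogue: pop r4=0x49, sp=0x80
epilogue: pop r2=0x9b, sp=0x81
r0: callee-saved, written=False
r1: caller-saved, written=True
r4: callee-saved, written=True

SURVIVE = r0,r4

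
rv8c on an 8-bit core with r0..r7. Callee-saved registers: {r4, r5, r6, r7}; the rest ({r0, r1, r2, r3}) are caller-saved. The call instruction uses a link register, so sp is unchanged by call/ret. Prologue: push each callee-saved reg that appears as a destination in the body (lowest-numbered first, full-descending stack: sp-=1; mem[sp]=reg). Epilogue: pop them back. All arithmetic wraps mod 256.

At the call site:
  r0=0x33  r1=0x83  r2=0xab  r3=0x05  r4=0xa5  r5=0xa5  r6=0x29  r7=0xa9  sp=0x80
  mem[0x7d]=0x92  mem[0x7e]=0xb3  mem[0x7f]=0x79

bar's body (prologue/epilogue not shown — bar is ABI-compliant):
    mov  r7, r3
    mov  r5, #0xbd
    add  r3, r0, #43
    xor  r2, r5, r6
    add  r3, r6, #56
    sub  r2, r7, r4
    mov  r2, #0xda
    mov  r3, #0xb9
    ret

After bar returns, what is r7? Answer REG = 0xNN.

REG = 0xa9

prologue: push r5 → mem[0x7f]=0xa5, sp=0x7f
prologue: push r7 → mem[0x7e]=0xa9, sp=0x7e
body[0] mov  r7, r3 → r7=0x05
body[1] mov  r5, #0xbd → r5=0xbd
body[2] add  r3, r0, #43 → r3=0x5e
body[3] xor  r2, r5, r6 → r2=0x94
body[4] add  r3, r6, #56 → r3=0x61
body[5] sub  r2, r7, r4 → r2=0x60
body[6] mov  r2, #0xda → r2=0xda
body[7] mov  r3, #0xb9 → r3=0xb9
epilogue: pop r7=0xa9, sp=0x7f
epilogue: pop r5=0xa5, sp=0x80
r7 is callee-saved → restored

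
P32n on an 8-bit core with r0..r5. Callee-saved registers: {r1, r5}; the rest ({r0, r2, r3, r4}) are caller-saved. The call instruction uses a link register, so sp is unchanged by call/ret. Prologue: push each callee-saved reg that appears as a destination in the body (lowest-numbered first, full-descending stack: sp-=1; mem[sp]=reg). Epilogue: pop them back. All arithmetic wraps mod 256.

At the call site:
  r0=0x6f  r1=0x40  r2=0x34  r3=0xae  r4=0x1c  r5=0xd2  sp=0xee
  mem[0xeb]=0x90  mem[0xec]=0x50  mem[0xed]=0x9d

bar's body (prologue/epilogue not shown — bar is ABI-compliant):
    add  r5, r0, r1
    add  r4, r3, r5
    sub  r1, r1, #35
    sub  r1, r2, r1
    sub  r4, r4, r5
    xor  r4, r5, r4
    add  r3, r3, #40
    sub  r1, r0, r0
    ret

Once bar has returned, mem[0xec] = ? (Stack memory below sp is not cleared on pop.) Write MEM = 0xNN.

prologue: push r1 -> mem[0xed]=0x40, sp=0xed
prologue: push r5 -> mem[0xec]=0xd2, sp=0xec
body[0] add  r5, r0, r1 -> r5=0xaf
body[1] add  r4, r3, r5 -> r4=0x5d
body[2] sub  r1, r1, #35 -> r1=0x1d
body[3] sub  r1, r2, r1 -> r1=0x17
body[4] sub  r4, r4, r5 -> r4=0xae
body[5] xor  r4, r5, r4 -> r4=0x01
body[6] add  r3, r3, #40 -> r3=0xd6
body[7] sub  r1, r0, r0 -> r1=0x00
epilogue: pop r5=0xd2, sp=0xed
epilogue: pop r1=0x40, sp=0xee
prologue pushed ['r1', 'r5'] at ['0xed', '0xec']

MEM = 0xd2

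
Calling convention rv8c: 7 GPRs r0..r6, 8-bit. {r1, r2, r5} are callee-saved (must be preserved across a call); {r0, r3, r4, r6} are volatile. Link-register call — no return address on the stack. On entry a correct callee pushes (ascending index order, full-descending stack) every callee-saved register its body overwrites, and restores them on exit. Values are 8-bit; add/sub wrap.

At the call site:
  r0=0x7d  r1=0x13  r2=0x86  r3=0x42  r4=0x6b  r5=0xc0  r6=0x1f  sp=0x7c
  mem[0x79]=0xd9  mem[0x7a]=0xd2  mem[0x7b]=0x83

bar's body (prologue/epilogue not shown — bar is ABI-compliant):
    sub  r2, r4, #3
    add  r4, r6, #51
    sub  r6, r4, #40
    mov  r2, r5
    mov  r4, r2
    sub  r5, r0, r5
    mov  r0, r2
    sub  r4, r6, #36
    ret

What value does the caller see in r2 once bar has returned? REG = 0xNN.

prologue: push r2 → mem[0x7b]=0x86, sp=0x7b
prologue: push r5 → mem[0x7a]=0xc0, sp=0x7a
body[0] sub  r2, r4, #3 → r2=0x68
body[1] add  r4, r6, #51 → r4=0x52
body[2] sub  r6, r4, #40 → r6=0x2a
body[3] mov  r2, r5 → r2=0xc0
body[4] mov  r4, r2 → r4=0xc0
body[5] sub  r5, r0, r5 → r5=0xbd
body[6] mov  r0, r2 → r0=0xc0
body[7] sub  r4, r6, #36 → r4=0x06
epilogue: pop r5=0xc0, sp=0x7b
epilogue: pop r2=0x86, sp=0x7c
r2 is callee-saved → restored

REG = 0x86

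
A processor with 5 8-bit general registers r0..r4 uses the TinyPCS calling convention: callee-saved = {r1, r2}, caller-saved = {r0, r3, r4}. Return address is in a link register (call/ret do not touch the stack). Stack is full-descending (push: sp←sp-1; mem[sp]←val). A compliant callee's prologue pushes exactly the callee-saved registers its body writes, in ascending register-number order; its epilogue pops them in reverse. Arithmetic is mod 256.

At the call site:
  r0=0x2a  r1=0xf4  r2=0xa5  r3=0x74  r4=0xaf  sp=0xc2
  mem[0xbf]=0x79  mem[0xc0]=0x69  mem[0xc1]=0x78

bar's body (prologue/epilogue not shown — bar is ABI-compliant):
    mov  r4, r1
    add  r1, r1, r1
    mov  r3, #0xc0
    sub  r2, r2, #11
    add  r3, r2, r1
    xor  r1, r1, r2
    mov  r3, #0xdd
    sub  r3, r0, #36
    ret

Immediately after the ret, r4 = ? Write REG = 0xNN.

REG = 0xf4

prologue: push r1 -> mem[0xc1]=0xf4, sp=0xc1
prologue: push r2 -> mem[0xc0]=0xa5, sp=0xc0
body[0] mov  r4, r1 -> r4=0xf4
body[1] add  r1, r1, r1 -> r1=0xe8
body[2] mov  r3, #0xc0 -> r3=0xc0
body[3] sub  r2, r2, #11 -> r2=0x9a
body[4] add  r3, r2, r1 -> r3=0x82
body[5] xor  r1, r1, r2 -> r1=0x72
body[6] mov  r3, #0xdd -> r3=0xdd
body[7] sub  r3, r0, #36 -> r3=0x06
epilogue: pop r2=0xa5, sp=0xc1
epilogue: pop r1=0xf4, sp=0xc2
r4 is caller-saved -> body value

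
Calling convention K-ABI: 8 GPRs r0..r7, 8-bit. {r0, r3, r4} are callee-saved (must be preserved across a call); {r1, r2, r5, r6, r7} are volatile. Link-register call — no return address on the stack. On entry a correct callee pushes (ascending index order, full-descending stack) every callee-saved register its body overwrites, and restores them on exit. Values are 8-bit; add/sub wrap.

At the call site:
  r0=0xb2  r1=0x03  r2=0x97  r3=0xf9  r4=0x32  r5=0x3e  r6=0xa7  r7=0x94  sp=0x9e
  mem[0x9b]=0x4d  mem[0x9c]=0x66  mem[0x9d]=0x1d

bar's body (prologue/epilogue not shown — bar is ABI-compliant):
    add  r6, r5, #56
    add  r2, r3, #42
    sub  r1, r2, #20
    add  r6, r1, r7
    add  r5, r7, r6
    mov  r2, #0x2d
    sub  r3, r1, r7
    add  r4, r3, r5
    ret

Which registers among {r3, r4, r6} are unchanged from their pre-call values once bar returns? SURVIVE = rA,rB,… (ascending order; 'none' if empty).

prologue: push r3 → mem[0x9d]=0xf9, sp=0x9d
prologue: push r4 → mem[0x9c]=0x32, sp=0x9c
body[0] add  r6, r5, #56 → r6=0x76
body[1] add  r2, r3, #42 → r2=0x23
body[2] sub  r1, r2, #20 → r1=0x0f
body[3] add  r6, r1, r7 → r6=0xa3
body[4] add  r5, r7, r6 → r5=0x37
body[5] mov  r2, #0x2d → r2=0x2d
body[6] sub  r3, r1, r7 → r3=0x7b
body[7] add  r4, r3, r5 → r4=0xb2
epilogue: pop r4=0x32, sp=0x9d
epilogue: pop r3=0xf9, sp=0x9e
r3: callee-saved, written=True
r4: callee-saved, written=True
r6: caller-saved, written=True

SURVIVE = r3,r4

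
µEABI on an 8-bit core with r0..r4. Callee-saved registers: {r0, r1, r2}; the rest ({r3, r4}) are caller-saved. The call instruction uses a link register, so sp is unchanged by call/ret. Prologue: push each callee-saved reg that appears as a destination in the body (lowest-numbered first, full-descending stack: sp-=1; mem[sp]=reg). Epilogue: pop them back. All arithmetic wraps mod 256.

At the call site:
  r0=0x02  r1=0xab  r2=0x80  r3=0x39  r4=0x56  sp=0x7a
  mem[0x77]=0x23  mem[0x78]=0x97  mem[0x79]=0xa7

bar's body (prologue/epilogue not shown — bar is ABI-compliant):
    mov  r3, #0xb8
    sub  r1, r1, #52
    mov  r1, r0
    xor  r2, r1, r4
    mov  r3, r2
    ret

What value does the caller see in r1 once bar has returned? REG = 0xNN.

prologue: push r1 → mem[0x79]=0xab, sp=0x79
prologue: push r2 → mem[0x78]=0x80, sp=0x78
body[0] mov  r3, #0xb8 → r3=0xb8
body[1] sub  r1, r1, #52 → r1=0x77
body[2] mov  r1, r0 → r1=0x02
body[3] xor  r2, r1, r4 → r2=0x54
body[4] mov  r3, r2 → r3=0x54
epilogue: pop r2=0x80, sp=0x79
epilogue: pop r1=0xab, sp=0x7a
r1 is callee-saved → restored

REG = 0xab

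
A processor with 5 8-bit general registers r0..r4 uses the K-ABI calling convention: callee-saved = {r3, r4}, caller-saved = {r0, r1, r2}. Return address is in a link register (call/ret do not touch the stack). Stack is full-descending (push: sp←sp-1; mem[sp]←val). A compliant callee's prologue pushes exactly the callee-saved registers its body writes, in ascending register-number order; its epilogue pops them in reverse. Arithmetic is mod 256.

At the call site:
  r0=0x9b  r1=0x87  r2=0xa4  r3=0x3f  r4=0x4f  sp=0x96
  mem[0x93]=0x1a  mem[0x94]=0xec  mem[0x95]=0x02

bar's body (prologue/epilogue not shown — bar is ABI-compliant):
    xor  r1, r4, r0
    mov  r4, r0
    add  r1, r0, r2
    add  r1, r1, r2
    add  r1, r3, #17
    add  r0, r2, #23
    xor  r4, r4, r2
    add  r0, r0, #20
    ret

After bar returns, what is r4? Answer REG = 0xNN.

REG = 0x4f

prologue: push r4 → mem[0x95]=0x4f, sp=0x95
body[0] xor  r1, r4, r0 → r1=0xd4
body[1] mov  r4, r0 → r4=0x9b
body[2] add  r1, r0, r2 → r1=0x3f
body[3] add  r1, r1, r2 → r1=0xe3
body[4] add  r1, r3, #17 → r1=0x50
body[5] add  r0, r2, #23 → r0=0xbb
body[6] xor  r4, r4, r2 → r4=0x3f
body[7] add  r0, r0, #20 → r0=0xcf
epilogue: pop r4=0x4f, sp=0x96
r4 is callee-saved → restored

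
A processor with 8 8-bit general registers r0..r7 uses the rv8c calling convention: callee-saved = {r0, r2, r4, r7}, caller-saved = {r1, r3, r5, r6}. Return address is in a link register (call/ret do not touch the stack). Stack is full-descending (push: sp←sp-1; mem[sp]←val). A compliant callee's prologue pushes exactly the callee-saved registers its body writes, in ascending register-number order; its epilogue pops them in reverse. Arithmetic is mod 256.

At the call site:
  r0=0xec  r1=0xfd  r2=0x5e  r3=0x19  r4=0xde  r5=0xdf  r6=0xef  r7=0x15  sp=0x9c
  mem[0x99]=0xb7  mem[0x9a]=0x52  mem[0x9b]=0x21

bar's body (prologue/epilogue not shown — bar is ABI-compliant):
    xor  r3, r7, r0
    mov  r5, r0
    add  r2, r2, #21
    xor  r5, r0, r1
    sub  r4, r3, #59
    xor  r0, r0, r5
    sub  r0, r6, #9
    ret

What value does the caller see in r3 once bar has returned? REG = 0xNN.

prologue: push r0 -> mem[0x9b]=0xec, sp=0x9b
prologue: push r2 -> mem[0x9a]=0x5e, sp=0x9a
prologue: push r4 -> mem[0x99]=0xde, sp=0x99
body[0] xor  r3, r7, r0 -> r3=0xf9
body[1] mov  r5, r0 -> r5=0xec
body[2] add  r2, r2, #21 -> r2=0x73
body[3] xor  r5, r0, r1 -> r5=0x11
body[4] sub  r4, r3, #59 -> r4=0xbe
body[5] xor  r0, r0, r5 -> r0=0xfd
body[6] sub  r0, r6, #9 -> r0=0xe6
epilogue: pop r4=0xde, sp=0x9a
epilogue: pop r2=0x5e, sp=0x9b
epilogue: pop r0=0xec, sp=0x9c
r3 is caller-saved -> body value

REG = 0xf9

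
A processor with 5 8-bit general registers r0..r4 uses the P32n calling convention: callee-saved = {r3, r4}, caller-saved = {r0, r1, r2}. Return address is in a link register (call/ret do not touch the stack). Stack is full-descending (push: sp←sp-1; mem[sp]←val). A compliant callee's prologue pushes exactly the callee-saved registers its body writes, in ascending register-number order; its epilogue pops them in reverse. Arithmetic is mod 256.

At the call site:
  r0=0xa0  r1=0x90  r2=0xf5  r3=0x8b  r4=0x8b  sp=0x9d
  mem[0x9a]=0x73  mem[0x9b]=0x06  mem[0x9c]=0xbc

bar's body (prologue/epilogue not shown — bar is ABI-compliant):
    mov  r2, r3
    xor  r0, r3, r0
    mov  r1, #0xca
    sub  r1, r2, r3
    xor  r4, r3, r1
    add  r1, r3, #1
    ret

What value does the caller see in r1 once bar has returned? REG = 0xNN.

REG = 0x8c

prologue: push r4 -> mem[0x9c]=0x8b, sp=0x9c
body[0] mov  r2, r3 -> r2=0x8b
body[1] xor  r0, r3, r0 -> r0=0x2b
body[2] mov  r1, #0xca -> r1=0xca
body[3] sub  r1, r2, r3 -> r1=0x00
body[4] xor  r4, r3, r1 -> r4=0x8b
body[5] add  r1, r3, #1 -> r1=0x8c
epilogue: pop r4=0x8b, sp=0x9d
r1 is caller-saved -> body value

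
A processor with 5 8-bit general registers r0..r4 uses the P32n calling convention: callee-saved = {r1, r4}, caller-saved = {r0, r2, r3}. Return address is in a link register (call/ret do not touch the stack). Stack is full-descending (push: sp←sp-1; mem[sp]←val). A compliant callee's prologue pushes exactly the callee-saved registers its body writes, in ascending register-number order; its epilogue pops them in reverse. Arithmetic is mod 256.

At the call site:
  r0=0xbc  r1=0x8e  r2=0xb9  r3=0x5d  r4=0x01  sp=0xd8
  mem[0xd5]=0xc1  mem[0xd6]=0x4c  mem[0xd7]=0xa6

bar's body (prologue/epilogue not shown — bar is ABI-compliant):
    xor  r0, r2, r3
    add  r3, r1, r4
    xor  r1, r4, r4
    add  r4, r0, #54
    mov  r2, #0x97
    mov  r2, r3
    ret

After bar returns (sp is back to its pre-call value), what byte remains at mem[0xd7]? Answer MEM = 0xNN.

MEM = 0x8e

prologue: push r1 → mem[0xd7]=0x8e, sp=0xd7
prologue: push r4 → mem[0xd6]=0x01, sp=0xd6
body[0] xor  r0, r2, r3 → r0=0xe4
body[1] add  r3, r1, r4 → r3=0x8f
body[2] xor  r1, r4, r4 → r1=0x00
body[3] add  r4, r0, #54 → r4=0x1a
body[4] mov  r2, #0x97 → r2=0x97
body[5] mov  r2, r3 → r2=0x8f
epilogue: pop r4=0x01, sp=0xd7
epilogue: pop r1=0x8e, sp=0xd8
prologue pushed ['r1', 'r4'] at ['0xd7', '0xd6']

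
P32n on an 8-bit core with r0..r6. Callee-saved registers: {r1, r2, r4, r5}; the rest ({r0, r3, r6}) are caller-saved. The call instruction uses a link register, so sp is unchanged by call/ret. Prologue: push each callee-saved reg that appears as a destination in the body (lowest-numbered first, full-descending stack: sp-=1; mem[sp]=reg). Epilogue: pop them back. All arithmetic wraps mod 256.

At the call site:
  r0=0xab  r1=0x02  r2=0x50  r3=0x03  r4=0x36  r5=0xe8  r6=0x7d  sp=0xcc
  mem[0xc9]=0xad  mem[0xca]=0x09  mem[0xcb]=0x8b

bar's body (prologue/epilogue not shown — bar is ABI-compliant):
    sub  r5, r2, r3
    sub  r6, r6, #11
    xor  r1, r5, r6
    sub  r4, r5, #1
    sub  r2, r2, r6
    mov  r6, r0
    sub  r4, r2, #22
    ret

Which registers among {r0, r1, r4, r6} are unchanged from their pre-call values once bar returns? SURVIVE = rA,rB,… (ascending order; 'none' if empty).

SURVIVE = r0,r1,r4

prologue: push r1 -> mem[0xcb]=0x02, sp=0xcb
prologue: push r2 -> mem[0xca]=0x50, sp=0xca
prologue: push r4 -> mem[0xc9]=0x36, sp=0xc9
prologue: push r5 -> mem[0xc8]=0xe8, sp=0xc8
body[0] sub  r5, r2, r3 -> r5=0x4d
body[1] sub  r6, r6, #11 -> r6=0x72
body[2] xor  r1, r5, r6 -> r1=0x3f
body[3] sub  r4, r5, #1 -> r4=0x4c
body[4] sub  r2, r2, r6 -> r2=0xde
body[5] mov  r6, r0 -> r6=0xab
body[6] sub  r4, r2, #22 -> r4=0xc8
epilogue: pop r5=0xe8, sp=0xc9
epilogue: pop r4=0x36, sp=0xca
epilogue: pop r2=0x50, sp=0xcb
epilogue: pop r1=0x02, sp=0xcc
r0: caller-saved, written=False
r1: callee-saved, written=True
r4: callee-saved, written=True
r6: caller-saved, written=True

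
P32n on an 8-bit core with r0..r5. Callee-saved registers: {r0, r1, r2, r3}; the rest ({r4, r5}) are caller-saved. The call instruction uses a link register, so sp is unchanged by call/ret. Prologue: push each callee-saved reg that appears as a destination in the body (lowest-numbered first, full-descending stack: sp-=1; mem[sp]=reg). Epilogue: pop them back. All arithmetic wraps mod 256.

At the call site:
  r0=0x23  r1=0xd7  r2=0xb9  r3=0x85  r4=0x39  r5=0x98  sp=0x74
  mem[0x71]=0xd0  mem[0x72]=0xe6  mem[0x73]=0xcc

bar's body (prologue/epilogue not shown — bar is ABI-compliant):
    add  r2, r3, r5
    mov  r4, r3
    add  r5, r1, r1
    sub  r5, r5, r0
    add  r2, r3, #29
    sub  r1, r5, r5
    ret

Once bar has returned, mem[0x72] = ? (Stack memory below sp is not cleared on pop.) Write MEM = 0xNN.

MEM = 0xb9

prologue: push r1 -> mem[0x73]=0xd7, sp=0x73
prologue: push r2 -> mem[0x72]=0xb9, sp=0x72
body[0] add  r2, r3, r5 -> r2=0x1d
body[1] mov  r4, r3 -> r4=0x85
body[2] add  r5, r1, r1 -> r5=0xae
body[3] sub  r5, r5, r0 -> r5=0x8b
body[4] add  r2, r3, #29 -> r2=0xa2
body[5] sub  r1, r5, r5 -> r1=0x00
epilogue: pop r2=0xb9, sp=0x73
epilogue: pop r1=0xd7, sp=0x74
prologue pushed ['r1', 'r2'] at ['0x73', '0x72']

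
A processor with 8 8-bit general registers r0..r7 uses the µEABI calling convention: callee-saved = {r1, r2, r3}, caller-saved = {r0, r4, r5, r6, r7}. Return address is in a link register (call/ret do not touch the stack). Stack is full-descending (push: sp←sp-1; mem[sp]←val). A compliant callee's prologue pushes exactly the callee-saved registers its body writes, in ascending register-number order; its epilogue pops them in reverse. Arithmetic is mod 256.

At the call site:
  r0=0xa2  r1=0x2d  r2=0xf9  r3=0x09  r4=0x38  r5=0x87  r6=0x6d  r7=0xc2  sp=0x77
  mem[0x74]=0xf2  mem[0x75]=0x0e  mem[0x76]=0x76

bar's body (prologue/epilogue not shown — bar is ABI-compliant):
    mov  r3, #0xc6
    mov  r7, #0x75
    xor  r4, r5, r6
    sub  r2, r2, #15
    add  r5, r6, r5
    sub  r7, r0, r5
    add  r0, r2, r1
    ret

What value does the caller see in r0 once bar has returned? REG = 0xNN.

REG = 0x17

prologue: push r2 -> mem[0x76]=0xf9, sp=0x76
prologue: push r3 -> mem[0x75]=0x09, sp=0x75
body[0] mov  r3, #0xc6 -> r3=0xc6
body[1] mov  r7, #0x75 -> r7=0x75
body[2] xor  r4, r5, r6 -> r4=0xea
body[3] sub  r2, r2, #15 -> r2=0xea
body[4] add  r5, r6, r5 -> r5=0xf4
body[5] sub  r7, r0, r5 -> r7=0xae
body[6] add  r0, r2, r1 -> r0=0x17
epilogue: pop r3=0x09, sp=0x76
epilogue: pop r2=0xf9, sp=0x77
r0 is caller-saved -> body value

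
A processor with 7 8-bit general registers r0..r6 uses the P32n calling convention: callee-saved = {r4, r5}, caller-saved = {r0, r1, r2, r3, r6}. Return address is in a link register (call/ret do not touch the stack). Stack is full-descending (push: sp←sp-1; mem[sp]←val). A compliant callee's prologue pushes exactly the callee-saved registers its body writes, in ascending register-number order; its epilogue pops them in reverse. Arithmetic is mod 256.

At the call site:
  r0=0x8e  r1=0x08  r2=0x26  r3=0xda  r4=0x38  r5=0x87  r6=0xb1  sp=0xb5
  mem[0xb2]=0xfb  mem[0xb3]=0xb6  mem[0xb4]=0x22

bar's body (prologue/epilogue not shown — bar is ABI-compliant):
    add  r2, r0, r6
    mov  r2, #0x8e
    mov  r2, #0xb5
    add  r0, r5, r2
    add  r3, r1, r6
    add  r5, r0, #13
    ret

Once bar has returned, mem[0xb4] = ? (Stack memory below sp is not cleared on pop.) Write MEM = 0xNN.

MEM = 0x87

prologue: push r5 → mem[0xb4]=0x87, sp=0xb4
body[0] add  r2, r0, r6 → r2=0x3f
body[1] mov  r2, #0x8e → r2=0x8e
body[2] mov  r2, #0xb5 → r2=0xb5
body[3] add  r0, r5, r2 → r0=0x3c
body[4] add  r3, r1, r6 → r3=0xb9
body[5] add  r5, r0, #13 → r5=0x49
epilogue: pop r5=0x87, sp=0xb5
prologue pushed ['r5'] at ['0xb4']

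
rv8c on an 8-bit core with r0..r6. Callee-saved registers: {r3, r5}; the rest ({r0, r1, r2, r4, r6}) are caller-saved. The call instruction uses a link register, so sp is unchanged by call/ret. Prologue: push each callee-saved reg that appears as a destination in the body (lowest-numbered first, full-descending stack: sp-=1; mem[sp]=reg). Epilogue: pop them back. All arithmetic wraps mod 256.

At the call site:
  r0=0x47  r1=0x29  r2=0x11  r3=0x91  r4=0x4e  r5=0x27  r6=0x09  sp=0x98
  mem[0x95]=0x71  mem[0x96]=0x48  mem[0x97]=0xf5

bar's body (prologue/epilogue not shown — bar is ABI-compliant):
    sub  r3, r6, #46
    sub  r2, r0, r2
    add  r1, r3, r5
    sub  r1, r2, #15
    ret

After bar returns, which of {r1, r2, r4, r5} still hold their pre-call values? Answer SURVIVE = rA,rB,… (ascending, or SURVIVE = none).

SURVIVE = r4,r5

prologue: push r3 → mem[0x97]=0x91, sp=0x97
body[0] sub  r3, r6, #46 → r3=0xdb
body[1] sub  r2, r0, r2 → r2=0x36
body[2] add  r1, r3, r5 → r1=0x02
body[3] sub  r1, r2, #15 → r1=0x27
epilogue: pop r3=0x91, sp=0x98
r1: caller-saved, written=True
r2: caller-saved, written=True
r4: caller-saved, written=False
r5: callee-saved, written=False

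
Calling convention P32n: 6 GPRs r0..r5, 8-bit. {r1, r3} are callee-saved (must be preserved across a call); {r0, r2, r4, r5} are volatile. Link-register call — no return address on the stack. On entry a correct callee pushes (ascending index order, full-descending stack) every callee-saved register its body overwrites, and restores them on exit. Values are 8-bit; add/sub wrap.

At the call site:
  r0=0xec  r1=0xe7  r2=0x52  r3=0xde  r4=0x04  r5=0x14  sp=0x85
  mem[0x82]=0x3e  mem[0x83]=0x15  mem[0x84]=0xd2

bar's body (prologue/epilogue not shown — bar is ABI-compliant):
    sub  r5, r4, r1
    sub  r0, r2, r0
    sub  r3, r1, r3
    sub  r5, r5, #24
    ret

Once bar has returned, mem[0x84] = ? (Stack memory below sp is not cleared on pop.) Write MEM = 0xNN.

prologue: push r3 -> mem[0x84]=0xde, sp=0x84
body[0] sub  r5, r4, r1 -> r5=0x1d
body[1] sub  r0, r2, r0 -> r0=0x66
body[2] sub  r3, r1, r3 -> r3=0x09
body[3] sub  r5, r5, #24 -> r5=0x05
epilogue: pop r3=0xde, sp=0x85
prologue pushed ['r3'] at ['0x84']

MEM = 0xde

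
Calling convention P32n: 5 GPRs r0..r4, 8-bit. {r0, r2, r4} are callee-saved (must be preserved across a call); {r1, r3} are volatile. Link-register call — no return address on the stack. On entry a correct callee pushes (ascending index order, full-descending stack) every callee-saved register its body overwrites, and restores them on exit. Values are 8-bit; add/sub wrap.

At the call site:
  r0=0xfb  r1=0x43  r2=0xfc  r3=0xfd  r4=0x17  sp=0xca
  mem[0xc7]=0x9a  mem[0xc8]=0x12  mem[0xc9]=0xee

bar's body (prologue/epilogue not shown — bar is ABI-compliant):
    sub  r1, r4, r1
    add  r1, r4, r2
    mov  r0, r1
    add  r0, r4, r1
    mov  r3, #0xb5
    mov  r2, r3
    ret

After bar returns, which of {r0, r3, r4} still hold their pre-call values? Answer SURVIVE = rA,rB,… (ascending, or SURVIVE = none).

prologue: push r0 → mem[0xc9]=0xfb, sp=0xc9
prologue: push r2 → mem[0xc8]=0xfc, sp=0xc8
body[0] sub  r1, r4, r1 → r1=0xd4
body[1] add  r1, r4, r2 → r1=0x13
body[2] mov  r0, r1 → r0=0x13
body[3] add  r0, r4, r1 → r0=0x2a
body[4] mov  r3, #0xb5 → r3=0xb5
body[5] mov  r2, r3 → r2=0xb5
epilogue: pop r2=0xfc, sp=0xc9
epilogue: pop r0=0xfb, sp=0xca
r0: callee-saved, written=True
r3: caller-saved, written=True
r4: callee-saved, written=False

SURVIVE = r0,r4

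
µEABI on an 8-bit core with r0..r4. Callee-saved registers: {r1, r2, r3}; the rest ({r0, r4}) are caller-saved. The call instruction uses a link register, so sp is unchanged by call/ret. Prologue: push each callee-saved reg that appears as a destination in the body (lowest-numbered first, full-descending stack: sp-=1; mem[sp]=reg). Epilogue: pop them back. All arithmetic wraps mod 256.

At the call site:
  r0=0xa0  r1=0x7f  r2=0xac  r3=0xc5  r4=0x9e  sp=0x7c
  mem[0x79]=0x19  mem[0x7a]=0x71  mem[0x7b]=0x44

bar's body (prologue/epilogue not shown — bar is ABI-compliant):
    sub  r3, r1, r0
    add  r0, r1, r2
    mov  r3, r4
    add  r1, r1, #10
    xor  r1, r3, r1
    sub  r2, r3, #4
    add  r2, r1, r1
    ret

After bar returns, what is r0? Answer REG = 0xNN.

REG = 0x2b

prologue: push r1 -> mem[0x7b]=0x7f, sp=0x7b
prologue: push r2 -> mem[0x7a]=0xac, sp=0x7a
prologue: push r3 -> mem[0x79]=0xc5, sp=0x79
body[0] sub  r3, r1, r0 -> r3=0xdf
body[1] add  r0, r1, r2 -> r0=0x2b
body[2] mov  r3, r4 -> r3=0x9e
body[3] add  r1, r1, #10 -> r1=0x89
body[4] xor  r1, r3, r1 -> r1=0x17
body[5] sub  r2, r3, #4 -> r2=0x9a
body[6] add  r2, r1, r1 -> r2=0x2e
epilogue: pop r3=0xc5, sp=0x7a
epilogue: pop r2=0xac, sp=0x7b
epilogue: pop r1=0x7f, sp=0x7c
r0 is caller-saved -> body value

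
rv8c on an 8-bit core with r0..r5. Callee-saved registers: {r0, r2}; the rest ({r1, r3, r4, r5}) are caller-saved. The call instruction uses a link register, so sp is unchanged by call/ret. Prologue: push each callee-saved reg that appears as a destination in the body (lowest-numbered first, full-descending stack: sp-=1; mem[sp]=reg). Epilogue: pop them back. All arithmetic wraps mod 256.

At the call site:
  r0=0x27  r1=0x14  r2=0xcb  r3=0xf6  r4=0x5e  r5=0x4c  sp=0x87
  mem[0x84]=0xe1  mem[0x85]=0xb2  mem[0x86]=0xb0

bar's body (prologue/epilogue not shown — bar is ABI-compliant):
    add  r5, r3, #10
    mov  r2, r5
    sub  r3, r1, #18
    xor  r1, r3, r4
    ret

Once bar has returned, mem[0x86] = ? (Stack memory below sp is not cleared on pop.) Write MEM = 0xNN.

MEM = 0xcb

prologue: push r2 → mem[0x86]=0xcb, sp=0x86
body[0] add  r5, r3, #10 → r5=0x00
body[1] mov  r2, r5 → r2=0x00
body[2] sub  r3, r1, #18 → r3=0x02
body[3] xor  r1, r3, r4 → r1=0x5c
epilogue: pop r2=0xcb, sp=0x87
prologue pushed ['r2'] at ['0x86']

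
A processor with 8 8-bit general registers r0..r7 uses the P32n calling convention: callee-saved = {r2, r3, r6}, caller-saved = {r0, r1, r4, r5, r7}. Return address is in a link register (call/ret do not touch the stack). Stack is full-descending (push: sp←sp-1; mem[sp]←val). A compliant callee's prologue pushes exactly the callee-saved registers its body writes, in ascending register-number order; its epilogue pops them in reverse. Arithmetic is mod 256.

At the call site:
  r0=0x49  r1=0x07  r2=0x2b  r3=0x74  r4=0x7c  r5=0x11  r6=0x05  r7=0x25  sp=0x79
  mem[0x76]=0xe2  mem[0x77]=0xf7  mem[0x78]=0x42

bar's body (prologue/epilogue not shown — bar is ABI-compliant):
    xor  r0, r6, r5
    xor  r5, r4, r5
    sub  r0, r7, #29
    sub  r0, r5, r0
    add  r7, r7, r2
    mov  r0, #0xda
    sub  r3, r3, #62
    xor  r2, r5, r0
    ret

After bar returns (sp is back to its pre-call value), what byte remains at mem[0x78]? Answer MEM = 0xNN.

prologue: push r2 → mem[0x78]=0x2b, sp=0x78
prologue: push r3 → mem[0x77]=0x74, sp=0x77
body[0] xor  r0, r6, r5 → r0=0x14
body[1] xor  r5, r4, r5 → r5=0x6d
body[2] sub  r0, r7, #29 → r0=0x08
body[3] sub  r0, r5, r0 → r0=0x65
body[4] add  r7, r7, r2 → r7=0x50
body[5] mov  r0, #0xda → r0=0xda
body[6] sub  r3, r3, #62 → r3=0x36
body[7] xor  r2, r5, r0 → r2=0xb7
epilogue: pop r3=0x74, sp=0x78
epilogue: pop r2=0x2b, sp=0x79
prologue pushed ['r2', 'r3'] at ['0x78', '0x77']

MEM = 0x2b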